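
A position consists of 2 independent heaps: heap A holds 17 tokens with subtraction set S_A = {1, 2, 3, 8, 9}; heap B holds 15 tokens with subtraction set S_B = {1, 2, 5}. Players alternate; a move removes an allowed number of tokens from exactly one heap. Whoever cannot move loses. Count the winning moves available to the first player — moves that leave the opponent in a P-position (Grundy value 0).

Heap A, S = {1, 2, 3, 8, 9}:
G(0) = 0
G(1) = mex{0} = 1
G(2) = mex{1,0} = 2
G(3) = mex{2,1,0} = 3
G(4) = mex{3,2,1} = 0
G(5) = mex{0,3,2} = 1
G(6) = mex{1,0,3} = 2
G(7) = mex{2,1,0} = 3
G(8) = mex{3,2,1,0} = 4
G(9) = mex{4,3,2,1,0} = 5
G(10) = mex{5,4,3,2,1} = 0
G(11) = mex{0,5,4,3,2} = 1
G(12) = mex{1,0,5,0,3} = 2
G(13) = mex{2,1,0,1,0} = 3
G(14) = mex{3,2,1,2,1} = 0
G(15) = mex{0,3,2,3,2} = 1
G(16) = mex{1,0,3,4,3} = 2
G(17) = mex{2,1,0,5,4} = 3
G_A(17) = 3.
Heap B, S = {1, 2, 5}:
G(0) = 0
G(1) = mex{0} = 1
G(2) = mex{1,0} = 2
G(3) = mex{2,1} = 0
G(4) = mex{0,2} = 1
G(5) = mex{1,0,0} = 2
G(6) = mex{2,1,1} = 0
G(7) = mex{0,2,2} = 1
G(8) = mex{1,0,0} = 2
G(9) = mex{2,1,1} = 0
G(10) = mex{0,2,2} = 1
G(11) = mex{1,0,0} = 2
G(12) = mex{2,1,1} = 0
G(13) = mex{0,2,2} = 1
G(14) = mex{1,0,0} = 2
G(15) = mex{2,1,1} = 0
G_B(15) = 0.
Combined Grundy value = 3 ⊕ 0 = 3.
A winning move leaves total XOR = 0, i.e. changes one component's Grundy value g to g ⊕ X where X is the current total.
Heap A: need g' = 3⊕3 = 0. Options: 17−1→G=2, 17−2→G=1, 17−3→G=0, 17−8→G=5, 17−9→G=4. Hits: 1.
Heap B: need g' = 0⊕3 = 3. Options: 15−1→G=2, 15−2→G=1, 15−5→G=1. Hits: 0.

1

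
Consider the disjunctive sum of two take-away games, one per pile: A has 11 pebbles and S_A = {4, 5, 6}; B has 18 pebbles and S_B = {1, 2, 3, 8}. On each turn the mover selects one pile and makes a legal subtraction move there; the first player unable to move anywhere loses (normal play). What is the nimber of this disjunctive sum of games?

0

Pile A, S = {4, 5, 6}:
n :  0  1  2  3  4  5  6  7  8  9 10 11
G :  0  0  0  0  1  1  1  1  2  2  0  0
G_A(11) = 0.
Pile B, S = {1, 2, 3, 8}:
G(0) = 0
G(1) = mex{0} = 1
G(2) = mex{1,0} = 2
G(3) = mex{2,1,0} = 3
G(4) = mex{3,2,1} = 0
G(5) = mex{0,3,2} = 1
G(6) = mex{1,0,3} = 2
G(7) = mex{2,1,0} = 3
G(8) = mex{3,2,1,0} = 4
G(9) = mex{4,3,2,1} = 0
G(10) = mex{0,4,3,2} = 1
G(11) = mex{1,0,4,3} = 2
G(12) = mex{2,1,0,0} = 3
G(13) = mex{3,2,1,1} = 0
G(14) = mex{0,3,2,2} = 1
G(15) = mex{1,0,3,3} = 2
G(16) = mex{2,1,0,4} = 3
G(17) = mex{3,2,1,0} = 4
G(18) = mex{4,3,2,1} = 0
G_B(18) = 0.
Combined Grundy value = 0 ⊕ 0 = 0.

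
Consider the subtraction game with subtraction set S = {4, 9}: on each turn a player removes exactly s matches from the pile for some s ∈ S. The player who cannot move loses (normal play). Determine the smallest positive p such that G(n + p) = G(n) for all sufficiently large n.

13

G(0) = 0
G(1) = mex{} = 0
G(2) = mex{} = 0
G(3) = mex{} = 0
G(4) = mex{0} = 1
G(5) = mex{0} = 1
G(6) = mex{0} = 1
G(7) = mex{0} = 1
G(8) = mex{1} = 0
G(9) = mex{1,0} = 2
G(10) = mex{1,0} = 2
G(11) = mex{1,0} = 2
G(12) = mex{0,0} = 1
G(13) = mex{2,1} = 0
G(14) = mex{2,1} = 0
G(15) = mex{2,1} = 0
G(16) = mex{1,1} = 0
G(17) = mex{0,0} = 1
G(18) = mex{0,2} = 1
G(19) = mex{0,2} = 1
G(20) = mex{0,2} = 1
G(21) = mex{1,1} = 0
G(22) = mex{1,0} = 2
G(23) = mex{1,0} = 2
G(24) = mex{1,0} = 2
G(25) = mex{0,0} = 1
G(26) = mex{2,1} = 0
G(27) = mex{2,1} = 0
G(n+13) = G(n) holds for n = 0,…,8 (a full window of length max(S) = 9), so the sequence is purely periodic with period 13.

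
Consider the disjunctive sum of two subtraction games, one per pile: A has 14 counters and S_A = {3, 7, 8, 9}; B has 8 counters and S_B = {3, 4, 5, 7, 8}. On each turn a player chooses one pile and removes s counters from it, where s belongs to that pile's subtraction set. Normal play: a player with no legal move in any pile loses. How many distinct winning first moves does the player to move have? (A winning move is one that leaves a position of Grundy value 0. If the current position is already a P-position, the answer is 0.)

Pile A, S = {3, 7, 8, 9}:
n :  0  1  2  3  4  5  6  7  8  9 10 11 12 13 14
G :  0  0  0  1  1  1  0  2  2  1  3  3  0  2  4
G_A(14) = 4.
Pile B, S = {3, 4, 5, 7, 8}:
n : 0 1 2 3 4 5 6 7 8
G : 0 0 0 1 1 1 2 2 2
G_B(8) = 2.
Combined Grundy value = 4 ⊕ 2 = 6.
A winning move leaves total XOR = 0, i.e. changes one component's Grundy value g to g ⊕ X where X is the current total.
Pile A: need g' = 4⊕6 = 2. Options: 14−3→G=3, 14−7→G=2, 14−8→G=0, 14−9→G=1. Hits: 1.
Pile B: need g' = 2⊕6 = 4. Options: 8−3→G=1, 8−4→G=1, 8−5→G=1, 8−7→G=0, 8−8→G=0. Hits: 0.

1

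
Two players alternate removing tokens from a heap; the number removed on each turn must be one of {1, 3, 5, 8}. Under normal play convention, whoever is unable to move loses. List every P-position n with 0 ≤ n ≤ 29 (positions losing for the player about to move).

n :  0  1  2  3  4  5  6  7  8  9 10 11 12 13 14 15 16 17 18 19 20 21 22 23 24 25 26 27 28 29
G :  0  1  0  1  0  1  0  1  2  3  2  3  2  0  1  0  1  0  1  0  1  2  3  2  3  2  0  1  0  1
P-positions are exactly the n with G(n) = 0.

0, 2, 4, 6, 13, 15, 17, 19, 26, 28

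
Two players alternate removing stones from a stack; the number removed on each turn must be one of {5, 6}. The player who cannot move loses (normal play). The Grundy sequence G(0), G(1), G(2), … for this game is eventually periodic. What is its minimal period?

G(0) = 0
G(1) = mex{} = 0
G(2) = mex{} = 0
G(3) = mex{} = 0
G(4) = mex{} = 0
G(5) = mex{0} = 1
G(6) = mex{0,0} = 1
G(7) = mex{0,0} = 1
G(8) = mex{0,0} = 1
G(9) = mex{0,0} = 1
G(10) = mex{1,0} = 2
G(11) = mex{1,1} = 0
G(12) = mex{1,1} = 0
G(13) = mex{1,1} = 0
G(14) = mex{1,1} = 0
G(15) = mex{2,1} = 0
G(16) = mex{0,2} = 1
G(17) = mex{0,0} = 1
G(18) = mex{0,0} = 1
G(19) = mex{0,0} = 1
G(20) = mex{0,0} = 1
G(21) = mex{1,0} = 2
G(22) = mex{1,1} = 0
G(23) = mex{1,1} = 0
G(n+11) = G(n) holds for n = 0,…,5 (a full window of length max(S) = 6), so the sequence is purely periodic with period 11.

11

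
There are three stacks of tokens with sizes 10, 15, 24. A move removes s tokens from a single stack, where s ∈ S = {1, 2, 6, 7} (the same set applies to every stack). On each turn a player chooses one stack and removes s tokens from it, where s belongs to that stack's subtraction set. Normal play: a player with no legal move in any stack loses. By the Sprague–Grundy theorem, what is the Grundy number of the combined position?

All stacks use S = {1, 2, 6, 7}:
n :  0  1  2  3  4  5  6  7  8  9 10 11 12 13 14 15 16 17 18 19 20 21 22 23 24
G :  0  1  2  0  1  2  3  4  0  1  2  0  1  2  3  4  0  1  2  0  1  2  3  4  0
Stack A: G(10) = 2.
Stack B: G(15) = 4.
Stack C: G(24) = 0.
Combined Grundy value = 2 ⊕ 4 ⊕ 0 = 6.

6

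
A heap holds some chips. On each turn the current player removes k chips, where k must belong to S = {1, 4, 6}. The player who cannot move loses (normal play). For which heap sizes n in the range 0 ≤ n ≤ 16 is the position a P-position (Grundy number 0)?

0, 2, 5, 7, 10, 12, 15

G(0) = 0
G(1) = mex{0} = 1
G(2) = mex{1} = 0
G(3) = mex{0} = 1
G(4) = mex{1,0} = 2
G(5) = mex{2,1} = 0
G(6) = mex{0,0,0} = 1
G(7) = mex{1,1,1} = 0
G(8) = mex{0,2,0} = 1
G(9) = mex{1,0,1} = 2
G(10) = mex{2,1,2} = 0
G(11) = mex{0,0,0} = 1
G(12) = mex{1,1,1} = 0
G(13) = mex{0,2,0} = 1
G(14) = mex{1,0,1} = 2
G(15) = mex{2,1,2} = 0
G(16) = mex{0,0,0} = 1
P-positions are exactly the n with G(n) = 0.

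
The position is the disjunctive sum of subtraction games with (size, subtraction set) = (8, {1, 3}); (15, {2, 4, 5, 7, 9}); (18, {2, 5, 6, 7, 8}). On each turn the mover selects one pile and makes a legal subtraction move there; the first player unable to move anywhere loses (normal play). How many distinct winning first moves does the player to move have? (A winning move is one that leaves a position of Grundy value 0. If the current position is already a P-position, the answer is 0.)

Pile A, S = {1, 3}:
G(0) = 0
G(1) = mex{0} = 1
G(2) = mex{1} = 0
G(3) = mex{0,0} = 1
G(4) = mex{1,1} = 0
G(5) = mex{0,0} = 1
G(6) = mex{1,1} = 0
G(7) = mex{0,0} = 1
G(8) = mex{1,1} = 0
G_A(8) = 0.
Pile B, S = {2, 4, 5, 7, 9}:
G(0) = 0
G(1) = mex{} = 0
G(2) = mex{0} = 1
G(3) = mex{0} = 1
G(4) = mex{1,0} = 2
G(5) = mex{1,0,0} = 2
G(6) = mex{2,1,0} = 3
G(7) = mex{2,1,1,0} = 3
G(8) = mex{3,2,1,0} = 4
G(9) = mex{3,2,2,1,0} = 4
G(10) = mex{4,3,2,1,0} = 5
G(11) = mex{4,3,3,2,1} = 0
G(12) = mex{5,4,3,2,1} = 0
G(13) = mex{0,4,4,3,2} = 1
G(14) = mex{0,5,4,3,2} = 1
G(15) = mex{1,0,5,4,3} = 2
G_B(15) = 2.
Pile C, S = {2, 5, 6, 7, 8}:
G(0) = 0
G(1) = mex{} = 0
G(2) = mex{0} = 1
G(3) = mex{0} = 1
G(4) = mex{1} = 0
G(5) = mex{1,0} = 2
G(6) = mex{0,0,0} = 1
G(7) = mex{2,1,0,0} = 3
G(8) = mex{1,1,1,0,0} = 2
G(9) = mex{3,0,1,1,0} = 2
G(10) = mex{2,2,0,1,1} = 3
G(11) = mex{2,1,2,0,1} = 3
G(12) = mex{3,3,1,2,0} = 4
G(13) = mex{3,2,3,1,2} = 0
G(14) = mex{4,2,2,3,1} = 0
G(15) = mex{0,3,2,2,3} = 1
G(16) = mex{0,3,3,2,2} = 1
G(17) = mex{1,4,3,3,2} = 0
G(18) = mex{1,0,4,3,3} = 2
G_C(18) = 2.
Combined Grundy value = 0 ⊕ 2 ⊕ 2 = 0.
A winning move leaves total XOR = 0, i.e. changes one component's Grundy value g to g ⊕ X where X is the current total.
Pile A: target g' = 0⊕0 = 0, but every legal move changes the Grundy value (mex property), so 0 moves.
Pile B: target g' = 2⊕0 = 2, but every legal move changes the Grundy value (mex property), so 0 moves.
Pile C: target g' = 2⊕0 = 2, but every legal move changes the Grundy value (mex property), so 0 moves.

0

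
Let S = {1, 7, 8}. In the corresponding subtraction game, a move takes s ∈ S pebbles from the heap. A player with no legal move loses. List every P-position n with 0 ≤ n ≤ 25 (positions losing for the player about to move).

G(0) = 0
G(1) = mex{0} = 1
G(2) = mex{1} = 0
G(3) = mex{0} = 1
G(4) = mex{1} = 0
G(5) = mex{0} = 1
G(6) = mex{1} = 0
G(7) = mex{0,0} = 1
G(8) = mex{1,1,0} = 2
G(9) = mex{2,0,1} = 3
G(10) = mex{3,1,0} = 2
G(11) = mex{2,0,1} = 3
G(12) = mex{3,1,0} = 2
G(13) = mex{2,0,1} = 3
G(14) = mex{3,1,0} = 2
G(15) = mex{2,2,1} = 0
G(16) = mex{0,3,2} = 1
G(17) = mex{1,2,3} = 0
G(18) = mex{0,3,2} = 1
G(19) = mex{1,2,3} = 0
G(20) = mex{0,3,2} = 1
G(21) = mex{1,2,3} = 0
G(22) = mex{0,0,2} = 1
G(23) = mex{1,1,0} = 2
G(24) = mex{2,0,1} = 3
G(25) = mex{3,1,0} = 2
P-positions are exactly the n with G(n) = 0.

0, 2, 4, 6, 15, 17, 19, 21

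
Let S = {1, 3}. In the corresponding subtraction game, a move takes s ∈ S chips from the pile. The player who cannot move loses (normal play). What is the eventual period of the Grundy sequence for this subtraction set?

G(0) = 0
G(1) = mex{0} = 1
G(2) = mex{1} = 0
G(3) = mex{0,0} = 1
G(4) = mex{1,1} = 0
G(5) = mex{0,0} = 1
G(6) = mex{1,1} = 0
G(7) = mex{0,0} = 1
G(8) = mex{1,1} = 0
G(9) = mex{0,0} = 1
G(10) = mex{1,1} = 0
G(11) = mex{0,0} = 1
G(12) = mex{1,1} = 0
G(13) = mex{0,0} = 1
G(14) = mex{1,1} = 0
G(n+2) = G(n) holds for n = 0,…,2 (a full window of length max(S) = 3), so the sequence is purely periodic with period 2.

2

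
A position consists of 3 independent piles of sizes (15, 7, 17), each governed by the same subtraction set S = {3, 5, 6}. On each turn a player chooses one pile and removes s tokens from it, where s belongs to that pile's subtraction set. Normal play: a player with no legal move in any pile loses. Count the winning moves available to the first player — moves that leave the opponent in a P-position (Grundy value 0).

All piles use S = {3, 5, 6}:
G(0) = 0
G(1) = mex{} = 0
G(2) = mex{} = 0
G(3) = mex{0} = 1
G(4) = mex{0} = 1
G(5) = mex{0,0} = 1
G(6) = mex{1,0,0} = 2
G(7) = mex{1,0,0} = 2
G(8) = mex{1,1,0} = 2
G(9) = mex{2,1,1} = 0
G(10) = mex{2,1,1} = 0
G(11) = mex{2,2,1} = 0
G(12) = mex{0,2,2} = 1
G(13) = mex{0,2,2} = 1
G(14) = mex{0,0,2} = 1
G(15) = mex{1,0,0} = 2
G(16) = mex{1,0,0} = 2
G(17) = mex{1,1,0} = 2
Pile A: G(15) = 2.
Pile B: G(7) = 2.
Pile C: G(17) = 2.
Combined Grundy value = 2 ⊕ 2 ⊕ 2 = 2.
A winning move leaves total XOR = 0, i.e. changes one component's Grundy value g to g ⊕ X where X is the current total.
Pile A: need g' = 2⊕2 = 0. Options: 15−3→G=1, 15−5→G=0, 15−6→G=0. Hits: 2.
Pile B: need g' = 2⊕2 = 0. Options: 7−3→G=1, 7−5→G=0, 7−6→G=0. Hits: 2.
Pile C: need g' = 2⊕2 = 0. Options: 17−3→G=1, 17−5→G=1, 17−6→G=0. Hits: 1.

5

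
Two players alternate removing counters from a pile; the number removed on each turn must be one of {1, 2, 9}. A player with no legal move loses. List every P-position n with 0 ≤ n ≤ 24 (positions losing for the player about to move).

0, 3, 6, 10, 13, 16, 20, 23

G(0) = 0
G(1) = mex{0} = 1
G(2) = mex{1,0} = 2
G(3) = mex{2,1} = 0
G(4) = mex{0,2} = 1
G(5) = mex{1,0} = 2
G(6) = mex{2,1} = 0
G(7) = mex{0,2} = 1
G(8) = mex{1,0} = 2
G(9) = mex{2,1,0} = 3
G(10) = mex{3,2,1} = 0
G(11) = mex{0,3,2} = 1
G(12) = mex{1,0,0} = 2
G(13) = mex{2,1,1} = 0
G(14) = mex{0,2,2} = 1
G(15) = mex{1,0,0} = 2
G(16) = mex{2,1,1} = 0
G(17) = mex{0,2,2} = 1
G(18) = mex{1,0,3} = 2
G(19) = mex{2,1,0} = 3
G(20) = mex{3,2,1} = 0
G(21) = mex{0,3,2} = 1
G(22) = mex{1,0,0} = 2
G(23) = mex{2,1,1} = 0
G(24) = mex{0,2,2} = 1
P-positions are exactly the n with G(n) = 0.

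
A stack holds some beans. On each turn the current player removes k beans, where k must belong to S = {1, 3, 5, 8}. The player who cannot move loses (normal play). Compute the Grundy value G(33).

1

n :  0  1  2  3  4  5  6  7  8  9 10 11 12 13 14 15 16 17 18 19 20 21 22 23 24 25 26 27 28 29 30 31 32 33
G :  0  1  0  1  0  1  0  1  2  3  2  3  2  0  1  0  1  0  1  0  1  2  3  2  3  2  0  1  0  1  0  1  0  1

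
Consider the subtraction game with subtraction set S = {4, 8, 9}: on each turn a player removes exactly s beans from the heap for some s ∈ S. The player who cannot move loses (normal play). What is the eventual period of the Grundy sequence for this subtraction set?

13

n :  0  1  2  3  4  5  6  7  8  9 10 11 12 13 14 15 16 17 18 19 20 21 22 23 24 25 26 27
G :  0  0  0  0  1  1  1  1  2  2  2  2  3  0  0  0  0  1  1  1  1  2  2  2  2  3  0  0
G(n+13) = G(n) holds for n = 0,…,8 (a full window of length max(S) = 9), so the sequence is purely periodic with period 13.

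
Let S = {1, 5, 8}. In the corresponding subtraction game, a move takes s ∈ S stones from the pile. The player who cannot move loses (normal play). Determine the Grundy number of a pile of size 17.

0

G(0) = 0
G(1) = mex{0} = 1
G(2) = mex{1} = 0
G(3) = mex{0} = 1
G(4) = mex{1} = 0
G(5) = mex{0,0} = 1
G(6) = mex{1,1} = 0
G(7) = mex{0,0} = 1
G(8) = mex{1,1,0} = 2
G(9) = mex{2,0,1} = 3
G(10) = mex{3,1,0} = 2
G(11) = mex{2,0,1} = 3
G(12) = mex{3,1,0} = 2
G(13) = mex{2,2,1} = 0
G(14) = mex{0,3,0} = 1
G(15) = mex{1,2,1} = 0
G(16) = mex{0,3,2} = 1
G(17) = mex{1,2,3} = 0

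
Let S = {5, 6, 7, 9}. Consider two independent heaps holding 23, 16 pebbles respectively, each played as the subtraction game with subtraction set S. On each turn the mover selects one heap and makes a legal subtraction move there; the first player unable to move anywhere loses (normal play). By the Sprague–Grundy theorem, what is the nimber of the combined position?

1

All heaps use S = {5, 6, 7, 9}:
G(0) = 0
G(1) = mex{} = 0
G(2) = mex{} = 0
G(3) = mex{} = 0
G(4) = mex{} = 0
G(5) = mex{0} = 1
G(6) = mex{0,0} = 1
G(7) = mex{0,0,0} = 1
G(8) = mex{0,0,0} = 1
G(9) = mex{0,0,0,0} = 1
G(10) = mex{1,0,0,0} = 2
G(11) = mex{1,1,0,0} = 2
G(12) = mex{1,1,1,0} = 2
G(13) = mex{1,1,1,0} = 2
G(14) = mex{1,1,1,1} = 0
G(15) = mex{2,1,1,1} = 0
G(16) = mex{2,2,1,1} = 0
G(17) = mex{2,2,2,1} = 0
G(18) = mex{2,2,2,1} = 0
G(19) = mex{0,2,2,2} = 1
G(20) = mex{0,0,2,2} = 1
G(21) = mex{0,0,0,2} = 1
G(22) = mex{0,0,0,2} = 1
G(23) = mex{0,0,0,0} = 1
Heap A: G(23) = 1.
Heap B: G(16) = 0.
Combined Grundy value = 1 ⊕ 0 = 1.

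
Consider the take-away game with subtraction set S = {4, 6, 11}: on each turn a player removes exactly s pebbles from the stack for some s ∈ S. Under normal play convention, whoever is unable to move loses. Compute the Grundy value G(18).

n :  0  1  2  3  4  5  6  7  8  9 10 11 12 13 14 15 16 17 18
G :  0  0  0  0  1  1  1  1  2  2  0  2  3  3  1  0  2  0  0

0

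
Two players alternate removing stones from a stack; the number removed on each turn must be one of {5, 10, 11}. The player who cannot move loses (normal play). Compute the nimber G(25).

1

G(0) = 0
G(1) = mex{} = 0
G(2) = mex{} = 0
G(3) = mex{} = 0
G(4) = mex{} = 0
G(5) = mex{0} = 1
G(6) = mex{0} = 1
G(7) = mex{0} = 1
G(8) = mex{0} = 1
G(9) = mex{0} = 1
G(10) = mex{1,0} = 2
G(11) = mex{1,0,0} = 2
G(12) = mex{1,0,0} = 2
G(13) = mex{1,0,0} = 2
G(14) = mex{1,0,0} = 2
G(15) = mex{2,1,0} = 3
G(16) = mex{2,1,1} = 0
G(17) = mex{2,1,1} = 0
G(18) = mex{2,1,1} = 0
G(19) = mex{2,1,1} = 0
G(20) = mex{3,2,1} = 0
G(21) = mex{0,2,2} = 1
G(22) = mex{0,2,2} = 1
G(23) = mex{0,2,2} = 1
G(24) = mex{0,2,2} = 1
G(25) = mex{0,3,2} = 1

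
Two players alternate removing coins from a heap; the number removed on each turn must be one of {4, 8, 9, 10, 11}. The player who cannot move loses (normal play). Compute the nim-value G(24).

n :  0  1  2  3  4  5  6  7  8  9 10 11 12 13 14 15 16 17 18 19 20 21 22 23 24
G :  0  0  0  0  1  1  1  1  2  2  2  2  3  3  3  0  0  0  0  1  1  1  1  2  2

2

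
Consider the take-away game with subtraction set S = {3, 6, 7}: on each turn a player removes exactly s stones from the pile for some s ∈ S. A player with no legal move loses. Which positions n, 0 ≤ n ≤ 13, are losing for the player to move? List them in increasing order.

G(0) = 0
G(1) = mex{} = 0
G(2) = mex{} = 0
G(3) = mex{0} = 1
G(4) = mex{0} = 1
G(5) = mex{0} = 1
G(6) = mex{1,0} = 2
G(7) = mex{1,0,0} = 2
G(8) = mex{1,0,0} = 2
G(9) = mex{2,1,0} = 3
G(10) = mex{2,1,1} = 0
G(11) = mex{2,1,1} = 0
G(12) = mex{3,2,1} = 0
G(13) = mex{0,2,2} = 1
P-positions are exactly the n with G(n) = 0.

0, 1, 2, 10, 11, 12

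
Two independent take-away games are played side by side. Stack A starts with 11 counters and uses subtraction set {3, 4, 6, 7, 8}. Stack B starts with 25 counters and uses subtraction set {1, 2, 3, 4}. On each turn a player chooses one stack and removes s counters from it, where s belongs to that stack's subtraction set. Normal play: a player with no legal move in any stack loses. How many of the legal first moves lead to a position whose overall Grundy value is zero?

0

Stack A, S = {3, 4, 6, 7, 8}:
n :  0  1  2  3  4  5  6  7  8  9 10 11
G :  0  0  0  1  1  1  2  2  2  3  3  0
G_A(11) = 0.
Stack B, S = {1, 2, 3, 4}:
n :  0  1  2  3  4  5  6  7  8  9 10 11 12 13 14 15 16 17 18 19 20 21 22 23 24 25
G :  0  1  2  3  4  0  1  2  3  4  0  1  2  3  4  0  1  2  3  4  0  1  2  3  4  0
G_B(25) = 0.
Combined Grundy value = 0 ⊕ 0 = 0.
A winning move leaves total XOR = 0, i.e. changes one component's Grundy value g to g ⊕ X where X is the current total.
Stack A: target g' = 0⊕0 = 0, but every legal move changes the Grundy value (mex property), so 0 moves.
Stack B: target g' = 0⊕0 = 0, but every legal move changes the Grundy value (mex property), so 0 moves.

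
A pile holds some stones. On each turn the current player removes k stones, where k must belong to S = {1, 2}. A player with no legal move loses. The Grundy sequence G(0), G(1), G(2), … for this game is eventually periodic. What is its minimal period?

G(0) = 0
G(1) = mex{0} = 1
G(2) = mex{1,0} = 2
G(3) = mex{2,1} = 0
G(4) = mex{0,2} = 1
G(5) = mex{1,0} = 2
G(6) = mex{2,1} = 0
G(7) = mex{0,2} = 1
G(8) = mex{1,0} = 2
G(9) = mex{2,1} = 0
G(10) = mex{0,2} = 1
G(11) = mex{1,0} = 2
G(12) = mex{2,1} = 0
G(13) = mex{0,2} = 1
G(14) = mex{1,0} = 2
G(n+3) = G(n) holds for n = 0,…,1 (a full window of length max(S) = 2), so the sequence is purely periodic with period 3.

3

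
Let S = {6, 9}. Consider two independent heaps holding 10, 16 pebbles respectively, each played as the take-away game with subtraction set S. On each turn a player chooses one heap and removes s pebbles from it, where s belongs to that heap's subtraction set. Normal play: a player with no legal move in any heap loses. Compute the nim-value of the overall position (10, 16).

All heaps use S = {6, 9}:
G(0) = 0
G(1) = mex{} = 0
G(2) = mex{} = 0
G(3) = mex{} = 0
G(4) = mex{} = 0
G(5) = mex{} = 0
G(6) = mex{0} = 1
G(7) = mex{0} = 1
G(8) = mex{0} = 1
G(9) = mex{0,0} = 1
G(10) = mex{0,0} = 1
G(11) = mex{0,0} = 1
G(12) = mex{1,0} = 2
G(13) = mex{1,0} = 2
G(14) = mex{1,0} = 2
G(15) = mex{1,1} = 0
G(16) = mex{1,1} = 0
Heap A: G(10) = 1.
Heap B: G(16) = 0.
Combined Grundy value = 1 ⊕ 0 = 1.

1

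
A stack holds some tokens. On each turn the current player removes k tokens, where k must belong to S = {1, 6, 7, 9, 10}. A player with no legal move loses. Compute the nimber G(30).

G(0) = 0
G(1) = mex{0} = 1
G(2) = mex{1} = 0
G(3) = mex{0} = 1
G(4) = mex{1} = 0
G(5) = mex{0} = 1
G(6) = mex{1,0} = 2
G(7) = mex{2,1,0} = 3
G(8) = mex{3,0,1} = 2
G(9) = mex{2,1,0,0} = 3
G(10) = mex{3,0,1,1,0} = 2
G(11) = mex{2,1,0,0,1} = 3
G(12) = mex{3,2,1,1,0} = 4
G(13) = mex{4,3,2,0,1} = 5
G(14) = mex{5,2,3,1,0} = 4
G(15) = mex{4,3,2,2,1} = 0
G(16) = mex{0,2,3,3,2} = 1
G(17) = mex{1,3,2,2,3} = 0
G(18) = mex{0,4,3,3,2} = 1
G(19) = mex{1,5,4,2,3} = 0
G(20) = mex{0,4,5,3,2} = 1
G(21) = mex{1,0,4,4,3} = 2
G(22) = mex{2,1,0,5,4} = 3
G(23) = mex{3,0,1,4,5} = 2
G(24) = mex{2,1,0,0,4} = 3
G(25) = mex{3,0,1,1,0} = 2
G(26) = mex{2,1,0,0,1} = 3
G(27) = mex{3,2,1,1,0} = 4
G(28) = mex{4,3,2,0,1} = 5
G(29) = mex{5,2,3,1,0} = 4
G(30) = mex{4,3,2,2,1} = 0

0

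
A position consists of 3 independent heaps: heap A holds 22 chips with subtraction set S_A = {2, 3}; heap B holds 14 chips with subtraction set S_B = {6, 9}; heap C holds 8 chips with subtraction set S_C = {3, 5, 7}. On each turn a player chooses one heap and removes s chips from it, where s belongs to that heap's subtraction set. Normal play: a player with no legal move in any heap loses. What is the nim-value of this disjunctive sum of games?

1

Heap A, S = {2, 3}:
n :  0  1  2  3  4  5  6  7  8  9 10 11 12 13 14 15 16 17 18 19 20 21 22
G :  0  0  1  1  2  0  0  1  1  2  0  0  1  1  2  0  0  1  1  2  0  0  1
G_A(22) = 1.
Heap B, S = {6, 9}:
n :  0  1  2  3  4  5  6  7  8  9 10 11 12 13 14
G :  0  0  0  0  0  0  1  1  1  1  1  1  2  2  2
G_B(14) = 2.
Heap C, S = {3, 5, 7}:
n : 0 1 2 3 4 5 6 7 8
G : 0 0 0 1 1 1 2 2 2
G_C(8) = 2.
Combined Grundy value = 1 ⊕ 2 ⊕ 2 = 1.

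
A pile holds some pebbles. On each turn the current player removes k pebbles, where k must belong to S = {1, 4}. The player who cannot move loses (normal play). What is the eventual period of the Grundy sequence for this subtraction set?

n :  0  1  2  3  4  5  6  7  8  9 10 11 12 13 14
G :  0  1  0  1  2  0  1  0  1  2  0  1  0  1  2
G(n+5) = G(n) holds for n = 0,…,3 (a full window of length max(S) = 4), so the sequence is purely periodic with period 5.

5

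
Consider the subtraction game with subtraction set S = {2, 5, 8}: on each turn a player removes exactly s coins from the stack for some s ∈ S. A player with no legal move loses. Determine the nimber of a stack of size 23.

1

n :  0  1  2  3  4  5  6  7  8  9 10 11 12 13 14 15 16 17 18 19 20 21 22 23
G :  0  0  1  1  0  2  1  0  2  1  0  0  1  1  0  2  1  0  2  1  0  0  1  1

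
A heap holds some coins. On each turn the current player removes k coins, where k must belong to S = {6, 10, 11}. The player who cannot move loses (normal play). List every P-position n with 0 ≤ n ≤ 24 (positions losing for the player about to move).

G(0) = 0
G(1) = mex{} = 0
G(2) = mex{} = 0
G(3) = mex{} = 0
G(4) = mex{} = 0
G(5) = mex{} = 0
G(6) = mex{0} = 1
G(7) = mex{0} = 1
G(8) = mex{0} = 1
G(9) = mex{0} = 1
G(10) = mex{0,0} = 1
G(11) = mex{0,0,0} = 1
G(12) = mex{1,0,0} = 2
G(13) = mex{1,0,0} = 2
G(14) = mex{1,0,0} = 2
G(15) = mex{1,0,0} = 2
G(16) = mex{1,1,0} = 2
G(17) = mex{1,1,1} = 0
G(18) = mex{2,1,1} = 0
G(19) = mex{2,1,1} = 0
G(20) = mex{2,1,1} = 0
G(21) = mex{2,1,1} = 0
G(22) = mex{2,2,1} = 0
G(23) = mex{0,2,2} = 1
G(24) = mex{0,2,2} = 1
P-positions are exactly the n with G(n) = 0.

0, 1, 2, 3, 4, 5, 17, 18, 19, 20, 21, 22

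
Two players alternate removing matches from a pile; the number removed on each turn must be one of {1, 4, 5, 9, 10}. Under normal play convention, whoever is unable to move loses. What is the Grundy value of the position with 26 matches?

2

G(0) = 0
G(1) = mex{0} = 1
G(2) = mex{1} = 0
G(3) = mex{0} = 1
G(4) = mex{1,0} = 2
G(5) = mex{2,1,0} = 3
G(6) = mex{3,0,1} = 2
G(7) = mex{2,1,0} = 3
G(8) = mex{3,2,1} = 0
G(9) = mex{0,3,2,0} = 1
G(10) = mex{1,2,3,1,0} = 4
G(11) = mex{4,3,2,0,1} = 5
G(12) = mex{5,0,3,1,0} = 2
G(13) = mex{2,1,0,2,1} = 3
G(14) = mex{3,4,1,3,2} = 0
G(15) = mex{0,5,4,2,3} = 1
G(16) = mex{1,2,5,3,2} = 0
G(17) = mex{0,3,2,0,3} = 1
G(18) = mex{1,0,3,1,0} = 2
G(19) = mex{2,1,0,4,1} = 3
G(20) = mex{3,0,1,5,4} = 2
G(21) = mex{2,1,0,2,5} = 3
G(22) = mex{3,2,1,3,2} = 0
G(23) = mex{0,3,2,0,3} = 1
G(24) = mex{1,2,3,1,0} = 4
G(25) = mex{4,3,2,0,1} = 5
G(26) = mex{5,0,3,1,0} = 2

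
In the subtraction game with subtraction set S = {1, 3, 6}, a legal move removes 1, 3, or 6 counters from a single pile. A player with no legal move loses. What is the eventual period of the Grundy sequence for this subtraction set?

G(0) = 0
G(1) = mex{0} = 1
G(2) = mex{1} = 0
G(3) = mex{0,0} = 1
G(4) = mex{1,1} = 0
G(5) = mex{0,0} = 1
G(6) = mex{1,1,0} = 2
G(7) = mex{2,0,1} = 3
G(8) = mex{3,1,0} = 2
G(9) = mex{2,2,1} = 0
G(10) = mex{0,3,0} = 1
G(11) = mex{1,2,1} = 0
G(12) = mex{0,0,2} = 1
G(13) = mex{1,1,3} = 0
G(14) = mex{0,0,2} = 1
G(15) = mex{1,1,0} = 2
G(16) = mex{2,0,1} = 3
G(17) = mex{3,1,0} = 2
G(18) = mex{2,2,1} = 0
G(19) = mex{0,3,0} = 1
G(n+9) = G(n) holds for n = 0,…,5 (a full window of length max(S) = 6), so the sequence is purely periodic with period 9.

9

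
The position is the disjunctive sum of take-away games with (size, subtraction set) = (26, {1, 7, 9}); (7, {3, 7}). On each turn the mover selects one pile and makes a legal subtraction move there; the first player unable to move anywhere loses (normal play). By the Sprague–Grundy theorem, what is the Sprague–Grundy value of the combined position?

2

Pile A, S = {1, 7, 9}:
G(0) = 0
G(1) = mex{0} = 1
G(2) = mex{1} = 0
G(3) = mex{0} = 1
G(4) = mex{1} = 0
G(5) = mex{0} = 1
G(6) = mex{1} = 0
G(7) = mex{0,0} = 1
G(8) = mex{1,1} = 0
G(9) = mex{0,0,0} = 1
G(10) = mex{1,1,1} = 0
G(11) = mex{0,0,0} = 1
G(12) = mex{1,1,1} = 0
G(13) = mex{0,0,0} = 1
G(14) = mex{1,1,1} = 0
G(15) = mex{0,0,0} = 1
G(16) = mex{1,1,1} = 0
G(17) = mex{0,0,0} = 1
G(18) = mex{1,1,1} = 0
G(19) = mex{0,0,0} = 1
G(20) = mex{1,1,1} = 0
G(21) = mex{0,0,0} = 1
G(22) = mex{1,1,1} = 0
G(23) = mex{0,0,0} = 1
G(24) = mex{1,1,1} = 0
G(25) = mex{0,0,0} = 1
G(26) = mex{1,1,1} = 0
G_A(26) = 0.
Pile B, S = {3, 7}:
G(0) = 0
G(1) = mex{} = 0
G(2) = mex{} = 0
G(3) = mex{0} = 1
G(4) = mex{0} = 1
G(5) = mex{0} = 1
G(6) = mex{1} = 0
G(7) = mex{1,0} = 2
G_B(7) = 2.
Combined Grundy value = 0 ⊕ 2 = 2.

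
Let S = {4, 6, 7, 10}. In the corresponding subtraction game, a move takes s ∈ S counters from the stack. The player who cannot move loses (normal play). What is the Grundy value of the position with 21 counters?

1

n :  0  1  2  3  4  5  6  7  8  9 10 11 12 13 14 15 16 17 18 19 20 21
G :  0  0  0  0  1  1  1  1  2  2  2  2  3  3  0  0  0  0  1  1  1  1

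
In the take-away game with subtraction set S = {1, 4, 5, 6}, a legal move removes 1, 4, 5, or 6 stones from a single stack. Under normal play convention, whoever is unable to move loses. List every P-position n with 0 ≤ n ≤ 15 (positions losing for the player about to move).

G(0) = 0
G(1) = mex{0} = 1
G(2) = mex{1} = 0
G(3) = mex{0} = 1
G(4) = mex{1,0} = 2
G(5) = mex{2,1,0} = 3
G(6) = mex{3,0,1,0} = 2
G(7) = mex{2,1,0,1} = 3
G(8) = mex{3,2,1,0} = 4
G(9) = mex{4,3,2,1} = 0
G(10) = mex{0,2,3,2} = 1
G(11) = mex{1,3,2,3} = 0
G(12) = mex{0,4,3,2} = 1
G(13) = mex{1,0,4,3} = 2
G(14) = mex{2,1,0,4} = 3
G(15) = mex{3,0,1,0} = 2
P-positions are exactly the n with G(n) = 0.

0, 2, 9, 11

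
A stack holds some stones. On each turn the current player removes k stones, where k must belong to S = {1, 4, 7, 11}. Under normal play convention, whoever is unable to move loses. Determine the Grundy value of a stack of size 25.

n :  0  1  2  3  4  5  6  7  8  9 10 11 12 13 14 15 16 17 18 19 20 21 22 23 24 25
G :  0  1  0  1  2  0  1  2  0  1  0  1  2  3  4  3  4  2  0  1  0  1  2  0  1  2

2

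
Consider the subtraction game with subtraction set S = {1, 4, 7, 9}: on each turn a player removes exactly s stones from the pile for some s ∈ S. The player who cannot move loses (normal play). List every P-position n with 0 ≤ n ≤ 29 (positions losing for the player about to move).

G(0) = 0
G(1) = mex{0} = 1
G(2) = mex{1} = 0
G(3) = mex{0} = 1
G(4) = mex{1,0} = 2
G(5) = mex{2,1} = 0
G(6) = mex{0,0} = 1
G(7) = mex{1,1,0} = 2
G(8) = mex{2,2,1} = 0
G(9) = mex{0,0,0,0} = 1
G(10) = mex{1,1,1,1} = 0
G(11) = mex{0,2,2,0} = 1
G(12) = mex{1,0,0,1} = 2
G(13) = mex{2,1,1,2} = 0
G(14) = mex{0,0,2,0} = 1
G(15) = mex{1,1,0,1} = 2
G(16) = mex{2,2,1,2} = 0
G(17) = mex{0,0,0,0} = 1
G(18) = mex{1,1,1,1} = 0
G(19) = mex{0,2,2,0} = 1
G(20) = mex{1,0,0,1} = 2
G(21) = mex{2,1,1,2} = 0
G(22) = mex{0,0,2,0} = 1
G(23) = mex{1,1,0,1} = 2
G(24) = mex{2,2,1,2} = 0
G(25) = mex{0,0,0,0} = 1
G(26) = mex{1,1,1,1} = 0
G(27) = mex{0,2,2,0} = 1
G(28) = mex{1,0,0,1} = 2
G(29) = mex{2,1,1,2} = 0
P-positions are exactly the n with G(n) = 0.

0, 2, 5, 8, 10, 13, 16, 18, 21, 24, 26, 29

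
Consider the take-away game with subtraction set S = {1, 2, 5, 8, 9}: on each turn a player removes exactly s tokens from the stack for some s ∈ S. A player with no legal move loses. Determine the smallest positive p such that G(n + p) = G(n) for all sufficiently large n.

10

G(0) = 0
G(1) = mex{0} = 1
G(2) = mex{1,0} = 2
G(3) = mex{2,1} = 0
G(4) = mex{0,2} = 1
G(5) = mex{1,0,0} = 2
G(6) = mex{2,1,1} = 0
G(7) = mex{0,2,2} = 1
G(8) = mex{1,0,0,0} = 2
G(9) = mex{2,1,1,1,0} = 3
G(10) = mex{3,2,2,2,1} = 0
G(11) = mex{0,3,0,0,2} = 1
G(12) = mex{1,0,1,1,0} = 2
G(13) = mex{2,1,2,2,1} = 0
G(14) = mex{0,2,3,0,2} = 1
G(15) = mex{1,0,0,1,0} = 2
G(16) = mex{2,1,1,2,1} = 0
G(17) = mex{0,2,2,3,2} = 1
G(18) = mex{1,0,0,0,3} = 2
G(19) = mex{2,1,1,1,0} = 3
G(20) = mex{3,2,2,2,1} = 0
G(21) = mex{0,3,0,0,2} = 1
G(n+10) = G(n) holds for n = 0,…,8 (a full window of length max(S) = 9), so the sequence is purely periodic with period 10.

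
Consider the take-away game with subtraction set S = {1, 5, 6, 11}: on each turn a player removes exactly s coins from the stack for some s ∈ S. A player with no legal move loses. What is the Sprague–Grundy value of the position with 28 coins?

0

n :  0  1  2  3  4  5  6  7  8  9 10 11 12 13 14 15 16 17 18 19 20 21 22 23 24 25 26 27 28
G :  0  1  0  1  0  1  2  3  2  3  2  3  0  1  0  1  0  1  2  3  2  3  2  3  0  1  0  1  0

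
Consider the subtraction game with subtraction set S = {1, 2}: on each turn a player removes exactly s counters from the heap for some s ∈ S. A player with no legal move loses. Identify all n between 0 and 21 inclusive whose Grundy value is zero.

0, 3, 6, 9, 12, 15, 18, 21

n :  0  1  2  3  4  5  6  7  8  9 10 11 12 13 14 15 16 17 18 19 20 21
G :  0  1  2  0  1  2  0  1  2  0  1  2  0  1  2  0  1  2  0  1  2  0
P-positions are exactly the n with G(n) = 0.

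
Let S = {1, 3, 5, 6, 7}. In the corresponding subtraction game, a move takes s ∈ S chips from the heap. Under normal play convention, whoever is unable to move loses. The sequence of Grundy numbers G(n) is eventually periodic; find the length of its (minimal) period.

12

G(0) = 0
G(1) = mex{0} = 1
G(2) = mex{1} = 0
G(3) = mex{0,0} = 1
G(4) = mex{1,1} = 0
G(5) = mex{0,0,0} = 1
G(6) = mex{1,1,1,0} = 2
G(7) = mex{2,0,0,1,0} = 3
G(8) = mex{3,1,1,0,1} = 2
G(9) = mex{2,2,0,1,0} = 3
G(10) = mex{3,3,1,0,1} = 2
G(11) = mex{2,2,2,1,0} = 3
G(12) = mex{3,3,3,2,1} = 0
G(13) = mex{0,2,2,3,2} = 1
G(14) = mex{1,3,3,2,3} = 0
G(15) = mex{0,0,2,3,2} = 1
G(16) = mex{1,1,3,2,3} = 0
G(17) = mex{0,0,0,3,2} = 1
G(18) = mex{1,1,1,0,3} = 2
G(19) = mex{2,0,0,1,0} = 3
G(20) = mex{3,1,1,0,1} = 2
G(21) = mex{2,2,0,1,0} = 3
G(22) = mex{3,3,1,0,1} = 2
G(23) = mex{2,2,2,1,0} = 3
G(24) = mex{3,3,3,2,1} = 0
G(25) = mex{0,2,2,3,2} = 1
G(n+12) = G(n) holds for n = 0,…,6 (a full window of length max(S) = 7), so the sequence is purely periodic with period 12.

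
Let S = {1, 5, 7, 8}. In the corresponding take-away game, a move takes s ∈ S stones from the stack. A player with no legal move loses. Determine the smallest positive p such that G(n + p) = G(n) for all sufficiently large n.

15

G(0) = 0
G(1) = mex{0} = 1
G(2) = mex{1} = 0
G(3) = mex{0} = 1
G(4) = mex{1} = 0
G(5) = mex{0,0} = 1
G(6) = mex{1,1} = 0
G(7) = mex{0,0,0} = 1
G(8) = mex{1,1,1,0} = 2
G(9) = mex{2,0,0,1} = 3
G(10) = mex{3,1,1,0} = 2
G(11) = mex{2,0,0,1} = 3
G(12) = mex{3,1,1,0} = 2
G(13) = mex{2,2,0,1} = 3
G(14) = mex{3,3,1,0} = 2
G(15) = mex{2,2,2,1} = 0
G(16) = mex{0,3,3,2} = 1
G(17) = mex{1,2,2,3} = 0
G(18) = mex{0,3,3,2} = 1
G(19) = mex{1,2,2,3} = 0
G(20) = mex{0,0,3,2} = 1
G(21) = mex{1,1,2,3} = 0
G(22) = mex{0,0,0,2} = 1
G(23) = mex{1,1,1,0} = 2
G(24) = mex{2,0,0,1} = 3
G(25) = mex{3,1,1,0} = 2
G(26) = mex{2,0,0,1} = 3
G(27) = mex{3,1,1,0} = 2
G(28) = mex{2,2,0,1} = 3
G(29) = mex{3,3,1,0} = 2
G(30) = mex{2,2,2,1} = 0
G(31) = mex{0,3,3,2} = 1
G(n+15) = G(n) holds for n = 0,…,7 (a full window of length max(S) = 8), so the sequence is purely periodic with period 15.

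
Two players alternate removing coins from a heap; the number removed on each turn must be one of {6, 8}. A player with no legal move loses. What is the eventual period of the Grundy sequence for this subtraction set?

G(0) = 0
G(1) = mex{} = 0
G(2) = mex{} = 0
G(3) = mex{} = 0
G(4) = mex{} = 0
G(5) = mex{} = 0
G(6) = mex{0} = 1
G(7) = mex{0} = 1
G(8) = mex{0,0} = 1
G(9) = mex{0,0} = 1
G(10) = mex{0,0} = 1
G(11) = mex{0,0} = 1
G(12) = mex{1,0} = 2
G(13) = mex{1,0} = 2
G(14) = mex{1,1} = 0
G(15) = mex{1,1} = 0
G(16) = mex{1,1} = 0
G(17) = mex{1,1} = 0
G(18) = mex{2,1} = 0
G(19) = mex{2,1} = 0
G(20) = mex{0,2} = 1
G(21) = mex{0,2} = 1
G(22) = mex{0,0} = 1
G(23) = mex{0,0} = 1
G(24) = mex{0,0} = 1
G(25) = mex{0,0} = 1
G(26) = mex{1,0} = 2
G(27) = mex{1,0} = 2
G(28) = mex{1,1} = 0
G(29) = mex{1,1} = 0
G(n+14) = G(n) holds for n = 0,…,7 (a full window of length max(S) = 8), so the sequence is purely periodic with period 14.

14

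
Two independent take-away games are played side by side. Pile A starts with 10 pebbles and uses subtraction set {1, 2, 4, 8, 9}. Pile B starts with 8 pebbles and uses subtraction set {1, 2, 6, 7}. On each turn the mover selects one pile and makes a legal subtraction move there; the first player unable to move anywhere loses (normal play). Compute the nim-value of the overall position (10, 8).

Pile A, S = {1, 2, 4, 8, 9}:
G(0) = 0
G(1) = mex{0} = 1
G(2) = mex{1,0} = 2
G(3) = mex{2,1} = 0
G(4) = mex{0,2,0} = 1
G(5) = mex{1,0,1} = 2
G(6) = mex{2,1,2} = 0
G(7) = mex{0,2,0} = 1
G(8) = mex{1,0,1,0} = 2
G(9) = mex{2,1,2,1,0} = 3
G(10) = mex{3,2,0,2,1} = 4
G_A(10) = 4.
Pile B, S = {1, 2, 6, 7}:
G(0) = 0
G(1) = mex{0} = 1
G(2) = mex{1,0} = 2
G(3) = mex{2,1} = 0
G(4) = mex{0,2} = 1
G(5) = mex{1,0} = 2
G(6) = mex{2,1,0} = 3
G(7) = mex{3,2,1,0} = 4
G(8) = mex{4,3,2,1} = 0
G_B(8) = 0.
Combined Grundy value = 4 ⊕ 0 = 4.

4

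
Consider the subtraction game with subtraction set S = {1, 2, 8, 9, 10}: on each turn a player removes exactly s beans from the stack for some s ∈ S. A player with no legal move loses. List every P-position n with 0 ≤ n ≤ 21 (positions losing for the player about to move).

0, 3, 6, 17, 20

n :  0  1  2  3  4  5  6  7  8  9 10 11 12 13 14 15 16 17 18 19 20 21
G :  0  1  2  0  1  2  0  1  2  3  4  5  3  4  5  3  4  0  1  2  0  1
P-positions are exactly the n with G(n) = 0.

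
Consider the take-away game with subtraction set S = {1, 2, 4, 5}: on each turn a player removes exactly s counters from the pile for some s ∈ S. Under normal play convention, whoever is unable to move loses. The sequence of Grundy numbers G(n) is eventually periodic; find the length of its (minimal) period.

n :  0  1  2  3  4  5  6  7  8  9 10 11 12 13 14
G :  0  1  2  0  1  2  0  1  2  0  1  2  0  1  2
G(n+3) = G(n) holds for n = 0,…,4 (a full window of length max(S) = 5), so the sequence is purely periodic with period 3.

3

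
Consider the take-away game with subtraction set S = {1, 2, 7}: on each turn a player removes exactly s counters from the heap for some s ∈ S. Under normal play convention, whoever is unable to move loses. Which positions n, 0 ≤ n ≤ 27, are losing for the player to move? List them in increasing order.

n :  0  1  2  3  4  5  6  7  8  9 10 11 12 13 14 15 16 17 18 19 20 21 22 23 24 25 26 27
G :  0  1  2  0  1  2  0  1  2  0  1  2  0  1  2  0  1  2  0  1  2  0  1  2  0  1  2  0
P-positions are exactly the n with G(n) = 0.

0, 3, 6, 9, 12, 15, 18, 21, 24, 27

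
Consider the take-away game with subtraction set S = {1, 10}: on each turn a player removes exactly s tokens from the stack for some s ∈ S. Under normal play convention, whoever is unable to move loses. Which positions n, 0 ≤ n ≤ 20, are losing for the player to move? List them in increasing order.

G(0) = 0
G(1) = mex{0} = 1
G(2) = mex{1} = 0
G(3) = mex{0} = 1
G(4) = mex{1} = 0
G(5) = mex{0} = 1
G(6) = mex{1} = 0
G(7) = mex{0} = 1
G(8) = mex{1} = 0
G(9) = mex{0} = 1
G(10) = mex{1,0} = 2
G(11) = mex{2,1} = 0
G(12) = mex{0,0} = 1
G(13) = mex{1,1} = 0
G(14) = mex{0,0} = 1
G(15) = mex{1,1} = 0
G(16) = mex{0,0} = 1
G(17) = mex{1,1} = 0
G(18) = mex{0,0} = 1
G(19) = mex{1,1} = 0
G(20) = mex{0,2} = 1
P-positions are exactly the n with G(n) = 0.

0, 2, 4, 6, 8, 11, 13, 15, 17, 19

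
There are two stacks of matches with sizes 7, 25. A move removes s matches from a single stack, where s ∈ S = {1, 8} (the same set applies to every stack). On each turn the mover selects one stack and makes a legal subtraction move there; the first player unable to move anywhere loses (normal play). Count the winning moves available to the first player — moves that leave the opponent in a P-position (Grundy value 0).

All stacks use S = {1, 8}:
G(0) = 0
G(1) = mex{0} = 1
G(2) = mex{1} = 0
G(3) = mex{0} = 1
G(4) = mex{1} = 0
G(5) = mex{0} = 1
G(6) = mex{1} = 0
G(7) = mex{0} = 1
G(8) = mex{1,0} = 2
G(9) = mex{2,1} = 0
G(10) = mex{0,0} = 1
G(11) = mex{1,1} = 0
G(12) = mex{0,0} = 1
G(13) = mex{1,1} = 0
G(14) = mex{0,0} = 1
G(15) = mex{1,1} = 0
G(16) = mex{0,2} = 1
G(17) = mex{1,0} = 2
G(18) = mex{2,1} = 0
G(19) = mex{0,0} = 1
G(20) = mex{1,1} = 0
G(21) = mex{0,0} = 1
G(22) = mex{1,1} = 0
G(23) = mex{0,0} = 1
G(24) = mex{1,1} = 0
G(25) = mex{0,2} = 1
Stack A: G(7) = 1.
Stack B: G(25) = 1.
Combined Grundy value = 1 ⊕ 1 = 0.
A winning move leaves total XOR = 0, i.e. changes one component's Grundy value g to g ⊕ X where X is the current total.
Stack A: target g' = 1⊕0 = 1, but every legal move changes the Grundy value (mex property), so 0 moves.
Stack B: target g' = 1⊕0 = 1, but every legal move changes the Grundy value (mex property), so 0 moves.

0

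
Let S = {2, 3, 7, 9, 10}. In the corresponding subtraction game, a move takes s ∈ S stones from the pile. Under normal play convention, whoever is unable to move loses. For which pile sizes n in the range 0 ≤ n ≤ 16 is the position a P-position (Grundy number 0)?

n :  0  1  2  3  4  5  6  7  8  9 10 11 12 13 14 15 16
G :  0  0  1  1  2  0  0  1  1  2  2  3  3  4  4  2  3
P-positions are exactly the n with G(n) = 0.

0, 1, 5, 6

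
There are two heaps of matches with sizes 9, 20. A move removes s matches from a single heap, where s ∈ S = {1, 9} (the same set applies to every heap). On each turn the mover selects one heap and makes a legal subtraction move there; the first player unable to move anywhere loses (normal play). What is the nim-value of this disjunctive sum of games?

All heaps use S = {1, 9}:
n :  0  1  2  3  4  5  6  7  8  9 10 11 12 13 14 15 16 17 18 19 20
G :  0  1  0  1  0  1  0  1  0  1  0  1  0  1  0  1  0  1  0  1  0
Heap A: G(9) = 1.
Heap B: G(20) = 0.
Combined Grundy value = 1 ⊕ 0 = 1.

1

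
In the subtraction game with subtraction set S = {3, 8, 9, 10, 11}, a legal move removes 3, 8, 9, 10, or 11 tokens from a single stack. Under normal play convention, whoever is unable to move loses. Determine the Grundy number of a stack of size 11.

3

n :  0  1  2  3  4  5  6  7  8  9 10 11
G :  0  0  0  1  1  1  0  0  2  1  1  3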